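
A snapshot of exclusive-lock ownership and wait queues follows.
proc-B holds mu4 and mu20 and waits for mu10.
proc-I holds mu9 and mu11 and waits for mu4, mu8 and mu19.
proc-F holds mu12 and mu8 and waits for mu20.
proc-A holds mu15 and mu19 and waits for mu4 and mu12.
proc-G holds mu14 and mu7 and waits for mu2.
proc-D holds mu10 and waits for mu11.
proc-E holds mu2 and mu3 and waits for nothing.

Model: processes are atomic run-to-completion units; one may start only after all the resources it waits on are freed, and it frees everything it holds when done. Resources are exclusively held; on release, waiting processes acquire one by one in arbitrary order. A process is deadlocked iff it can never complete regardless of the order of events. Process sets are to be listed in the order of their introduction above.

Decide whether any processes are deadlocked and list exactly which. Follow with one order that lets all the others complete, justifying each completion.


The deadlocked set is proc-B, proc-I, proc-F, proc-A and proc-D.
Key observation: the knot is the closed ring of waits proc-B -> proc-D -> proc-I -> proc-B; proc-F and proc-A are caught in further circular waits.
A valid finishing order for the others: proc-E, proc-G.
Step-by-step check:
  proc-E: no waits; runs immediately, freeing mu2 and mu3
  proc-G waits on mu2 — all released -> runs and releases mu14 and mu7


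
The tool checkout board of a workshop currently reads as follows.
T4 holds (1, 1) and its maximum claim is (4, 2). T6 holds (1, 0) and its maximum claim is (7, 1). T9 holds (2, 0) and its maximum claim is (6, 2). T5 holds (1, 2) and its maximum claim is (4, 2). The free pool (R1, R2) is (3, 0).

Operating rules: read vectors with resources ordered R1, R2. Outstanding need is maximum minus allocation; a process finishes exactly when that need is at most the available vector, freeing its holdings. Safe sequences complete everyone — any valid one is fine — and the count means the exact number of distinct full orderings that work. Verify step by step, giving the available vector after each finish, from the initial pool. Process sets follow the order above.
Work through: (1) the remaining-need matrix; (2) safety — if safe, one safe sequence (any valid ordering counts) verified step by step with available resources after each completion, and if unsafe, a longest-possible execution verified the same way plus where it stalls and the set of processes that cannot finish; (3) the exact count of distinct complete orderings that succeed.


(1) Remaining need (order R1, R2):
  T4: (3, 1)
  T6: (6, 1)
  T9: (4, 2)
  T5: (3, 0)
(2) SAFE, for example via the order T5, T9, T4, T6.
Key observation: at T5 the run first touches a limit — (3, 0) against (3, 0), exact on a resource it actually requests.
Step-by-step check:
  pool = (3, 0)
  T5: need (3, 0) fits (3, 0); releases (1, 2), pool now (4, 2)
  T9: need (4, 2) fits (4, 2); releases (2, 0), pool now (6, 2)
  T4: need (3, 1) fits (6, 2); releases (1, 1), pool now (7, 3)
  T6: need (6, 1) fits (7, 3); releases (1, 0), pool now (8, 3)
(3) Precisely 3 of the possible complete orderings are safe sequences.


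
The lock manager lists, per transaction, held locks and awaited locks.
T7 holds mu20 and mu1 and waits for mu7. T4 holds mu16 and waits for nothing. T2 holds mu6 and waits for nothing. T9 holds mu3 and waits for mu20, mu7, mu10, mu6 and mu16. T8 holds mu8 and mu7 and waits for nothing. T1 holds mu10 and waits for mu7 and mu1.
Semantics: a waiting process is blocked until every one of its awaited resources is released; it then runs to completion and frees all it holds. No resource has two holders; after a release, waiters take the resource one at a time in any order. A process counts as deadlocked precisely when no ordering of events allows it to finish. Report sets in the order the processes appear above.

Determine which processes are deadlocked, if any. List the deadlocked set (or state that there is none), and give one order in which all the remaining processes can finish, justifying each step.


No process is deadlocked.
Key observation: there is no circular wait here — follow any chain and it reaches a process that is free to run now.
A valid finishing order for the others: T8, T7, T4, T2, T1, T9.
Check, step by step:
  T8 waits on nothing -> runs at once and releases mu8 and mu7
  T7 waits on mu7 — all released -> runs and releases mu20 and mu1
  T4 waits on nothing -> runs at once and releases mu16
  T2 waits on nothing -> runs at once and releases mu6
  T1 waits on mu7 and mu1 — all released -> runs and releases mu10
  T9 waits on mu20, mu7, mu10, mu6 and mu16 — all released -> runs and releases mu3


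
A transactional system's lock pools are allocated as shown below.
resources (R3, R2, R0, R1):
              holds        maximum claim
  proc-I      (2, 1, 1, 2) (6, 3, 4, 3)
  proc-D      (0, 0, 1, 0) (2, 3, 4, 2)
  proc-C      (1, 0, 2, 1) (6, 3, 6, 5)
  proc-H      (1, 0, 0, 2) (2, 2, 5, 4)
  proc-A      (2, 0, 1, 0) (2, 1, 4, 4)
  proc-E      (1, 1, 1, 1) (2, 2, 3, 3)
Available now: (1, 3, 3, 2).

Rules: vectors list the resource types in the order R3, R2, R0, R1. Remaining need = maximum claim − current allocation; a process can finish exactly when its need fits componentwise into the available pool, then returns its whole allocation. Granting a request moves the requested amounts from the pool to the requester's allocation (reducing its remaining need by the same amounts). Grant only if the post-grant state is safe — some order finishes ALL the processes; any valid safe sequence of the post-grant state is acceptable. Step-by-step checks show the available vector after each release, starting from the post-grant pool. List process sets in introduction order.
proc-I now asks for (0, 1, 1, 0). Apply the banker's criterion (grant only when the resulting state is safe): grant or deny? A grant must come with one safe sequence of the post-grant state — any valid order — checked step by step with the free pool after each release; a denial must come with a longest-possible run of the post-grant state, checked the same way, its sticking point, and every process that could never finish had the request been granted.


DENY — the pretend-granted state is unsafe.
Key observation: after proc-E, proc-D the pool peaks at (2, 3, 4, 3), and each blocked process is short somewhere: proc-I on R3; proc-C on R3, R1; proc-H on R0; proc-A on R1.
On the post-grant state, proc-E, proc-D is a maximal run — nothing extends it. Walking it through:
  pool = (1, 2, 2, 2)
  proc-E needs (1, 1, 2, 2) <= (1, 2, 2, 2) -> finishes; pool += (1, 1, 1, 1) = (2, 3, 3, 3)
  proc-D needs (2, 3, 3, 2) <= (2, 3, 3, 3) -> finishes; pool += (0, 0, 1, 0) = (2, 3, 4, 3)
  proc-I still needs (4, 1, 2, 1) but only (2, 3, 4, 3) is free — short on R3
  proc-C still needs (5, 3, 4, 4) but only (2, 3, 4, 3) is free — short on R3 and R1
  proc-H still needs (1, 2, 5, 2) but only (2, 3, 4, 3) is free — short on R0
  proc-A still needs (0, 1, 3, 4) but only (2, 3, 4, 3) is free — short on R1
Post-grant, the permanently blocked set is proc-I, proc-C, proc-H and proc-A.


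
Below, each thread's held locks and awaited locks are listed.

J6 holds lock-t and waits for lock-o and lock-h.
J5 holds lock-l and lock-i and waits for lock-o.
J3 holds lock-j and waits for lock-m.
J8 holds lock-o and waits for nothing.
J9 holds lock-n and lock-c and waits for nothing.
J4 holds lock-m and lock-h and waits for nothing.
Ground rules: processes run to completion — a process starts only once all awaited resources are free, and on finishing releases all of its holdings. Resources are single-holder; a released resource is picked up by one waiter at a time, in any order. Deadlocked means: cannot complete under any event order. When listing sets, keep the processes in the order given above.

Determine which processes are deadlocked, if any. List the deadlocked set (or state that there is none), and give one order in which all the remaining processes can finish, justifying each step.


The deadlocked set is empty.
Key observation: all waits point, directly or indirectly, at processes that can finish, so nothing is permanently blocked.
The rest can finish in the order J8, J4, J9, J6, J3, J5.
Check, step by step:
  run J8 (it waits on nothing); releases lock-o
  run J4 (it waits on nothing); releases lock-m and lock-h
  run J9 (it waits on nothing); releases lock-n and lock-c
  J6 waits on lock-o and lock-h — all released -> runs and releases lock-t
  J3 waits on lock-m — all released -> runs and releases lock-j
  J5 waits on lock-o — all released -> runs and releases lock-l and lock-i


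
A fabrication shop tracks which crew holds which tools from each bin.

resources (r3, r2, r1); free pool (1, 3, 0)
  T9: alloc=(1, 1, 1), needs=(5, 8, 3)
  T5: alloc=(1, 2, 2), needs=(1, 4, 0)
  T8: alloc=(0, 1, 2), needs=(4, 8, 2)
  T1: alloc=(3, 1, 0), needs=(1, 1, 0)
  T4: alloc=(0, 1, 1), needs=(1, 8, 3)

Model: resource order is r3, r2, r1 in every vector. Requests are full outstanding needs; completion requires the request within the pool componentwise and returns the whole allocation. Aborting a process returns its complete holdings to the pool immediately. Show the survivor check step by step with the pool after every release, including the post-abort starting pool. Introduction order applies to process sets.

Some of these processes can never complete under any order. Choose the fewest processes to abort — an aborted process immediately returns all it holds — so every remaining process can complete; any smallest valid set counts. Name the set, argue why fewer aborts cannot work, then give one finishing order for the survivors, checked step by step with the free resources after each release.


The answer: abort T9 and T4.
Key observation: T8 could never have finished before the abort; with (1, 2, 2) returned by T9 and T4, it fits at step 3.
Minimality, checking each single-abort alternative: T9 alone leaves T8 blocked (short on r2); T5 alone leaves T9 blocked (short on r2 and r1); T8 alone leaves T9 blocked (short on r2); T1 alone leaves T9 blocked (short on r2 and r1); T4 alone leaves T9 blocked (short on r2).
The survivors complete as T5, T1, T8. Verifying each step (starting from the post-abort pool):
  pool = (2, 5, 2)
  run T5 (needs (1, 4, 0), free (2, 5, 2)); after release of (1, 2, 2) the pool is (3, 7, 4)
  run T1 (needs (1, 1, 0), free (3, 7, 4)); after release of (3, 1, 0) the pool is (6, 8, 4)
  run T8 (needs (4, 8, 2), free (6, 8, 4)); after release of (0, 1, 2) the pool is (6, 9, 6)


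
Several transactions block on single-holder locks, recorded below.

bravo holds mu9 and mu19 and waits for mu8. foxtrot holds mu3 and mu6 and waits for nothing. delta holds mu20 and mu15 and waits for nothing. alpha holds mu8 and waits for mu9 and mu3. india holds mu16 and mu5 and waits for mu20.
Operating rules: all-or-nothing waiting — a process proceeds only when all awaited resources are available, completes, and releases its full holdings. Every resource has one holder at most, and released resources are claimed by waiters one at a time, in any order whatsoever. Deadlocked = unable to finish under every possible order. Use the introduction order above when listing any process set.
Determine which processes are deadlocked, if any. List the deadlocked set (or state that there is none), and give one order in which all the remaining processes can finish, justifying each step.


Deadlocked set: bravo and alpha.
Key observation: along bravo -> alpha -> bravo, each member waits on what the next one holds — a deadlock; no other process is dragged down with it.
The rest can finish in the order delta, india, foxtrot.
Walking it through:
  delta: no waits; runs immediately, freeing mu20 and mu15
  run india (all its waits — mu20 — are resolved); releases mu16 and mu5
  foxtrot: no waits; runs immediately, freeing mu3 and mu6


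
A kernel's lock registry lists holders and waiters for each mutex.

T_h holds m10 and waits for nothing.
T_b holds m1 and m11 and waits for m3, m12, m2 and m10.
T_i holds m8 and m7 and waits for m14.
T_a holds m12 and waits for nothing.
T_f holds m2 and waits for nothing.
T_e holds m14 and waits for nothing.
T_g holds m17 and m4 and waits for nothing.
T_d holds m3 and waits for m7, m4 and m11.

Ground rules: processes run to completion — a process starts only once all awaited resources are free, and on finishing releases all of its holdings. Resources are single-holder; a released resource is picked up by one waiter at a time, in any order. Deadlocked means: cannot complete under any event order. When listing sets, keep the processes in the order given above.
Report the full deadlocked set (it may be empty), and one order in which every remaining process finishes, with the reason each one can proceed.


Deadlocked set: T_b and T_d.
Key observation: the cycle T_b -> T_d -> T_b can never break — each member waits on the next; no other process is dragged down with it.
The rest can finish in the order T_e, T_g, T_f, T_a, T_h, T_i.
Walking it through:
  T_e waits on nothing -> runs at once and releases m14
  T_g waits on nothing -> runs at once and releases m17 and m4
  T_f waits on nothing -> runs at once and releases m2
  T_a waits on nothing -> runs at once and releases m12
  T_h waits on nothing -> runs at once and releases m10
  run T_i (all its waits — m14 — are resolved); releases m8 and m7


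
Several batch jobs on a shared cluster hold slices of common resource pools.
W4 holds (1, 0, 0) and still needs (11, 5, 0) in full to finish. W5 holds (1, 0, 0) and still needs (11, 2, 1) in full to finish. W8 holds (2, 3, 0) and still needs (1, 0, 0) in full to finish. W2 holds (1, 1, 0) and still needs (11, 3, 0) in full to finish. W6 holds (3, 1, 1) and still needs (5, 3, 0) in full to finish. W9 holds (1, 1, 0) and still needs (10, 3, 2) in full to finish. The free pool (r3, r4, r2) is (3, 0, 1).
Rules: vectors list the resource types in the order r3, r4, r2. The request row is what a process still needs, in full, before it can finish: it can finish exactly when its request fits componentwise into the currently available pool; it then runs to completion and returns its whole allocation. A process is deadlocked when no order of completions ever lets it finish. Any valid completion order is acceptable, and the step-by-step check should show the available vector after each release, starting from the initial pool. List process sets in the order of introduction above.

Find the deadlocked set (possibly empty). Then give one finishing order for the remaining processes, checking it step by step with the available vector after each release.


Deadlocked set: W4, W5, W2 and W9.
Key observation: r3 is the bottleneck — with W8, W6 done the pool holds (8, 4, 2), short of every remaining need.
A valid finishing order for the others: W8, W6. Step-by-step check:
  pool = (3, 0, 1)
  W8: need (1, 0, 0) fits (3, 0, 1); releases (2, 3, 0), pool now (5, 3, 1)
  W6: need (5, 3, 0) fits (5, 3, 1); releases (3, 1, 1), pool now (8, 4, 2)
The stuck group stays short no matter what:
  W4 cannot run: need (11, 5, 0) vs free (8, 4, 2) (insufficient r3 and r4)
  W5 cannot run: need (11, 2, 1) vs free (8, 4, 2) (insufficient r3)
  W2 cannot run: need (11, 3, 0) vs free (8, 4, 2) (insufficient r3)
  W9 cannot run: need (10, 3, 2) vs free (8, 4, 2) (insufficient r3)


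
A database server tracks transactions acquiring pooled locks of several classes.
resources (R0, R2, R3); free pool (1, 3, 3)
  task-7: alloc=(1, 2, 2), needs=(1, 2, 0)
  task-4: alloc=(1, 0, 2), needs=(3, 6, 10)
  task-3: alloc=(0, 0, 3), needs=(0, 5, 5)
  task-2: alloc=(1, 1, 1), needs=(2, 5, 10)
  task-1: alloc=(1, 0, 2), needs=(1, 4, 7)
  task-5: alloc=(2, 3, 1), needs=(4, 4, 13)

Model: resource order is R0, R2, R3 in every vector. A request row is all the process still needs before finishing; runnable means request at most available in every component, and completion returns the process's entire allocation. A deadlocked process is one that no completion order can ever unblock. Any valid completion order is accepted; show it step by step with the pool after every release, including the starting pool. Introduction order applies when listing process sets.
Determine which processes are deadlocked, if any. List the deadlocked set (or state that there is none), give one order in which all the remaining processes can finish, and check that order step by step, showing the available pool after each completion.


No process is deadlocked.
Key observation: task-7 leads a chain of completions in which each release enables another process.
A valid finishing order for the others: task-7, task-3, task-1, task-2, task-4, task-5. Verifying each step:
  pool = (1, 3, 3)
  run task-7 (needs (1, 2, 0), free (1, 3, 3)); after release of (1, 2, 2) the pool is (2, 5, 5)
  run task-3 (needs (0, 5, 5), free (2, 5, 5)); after release of (0, 0, 3) the pool is (2, 5, 8)
  run task-1 (needs (1, 4, 7), free (2, 5, 8)); after release of (1, 0, 2) the pool is (3, 5, 10)
  run task-2 (needs (2, 5, 10), free (3, 5, 10)); after release of (1, 1, 1) the pool is (4, 6, 11)
  run task-4 (needs (3, 6, 10), free (4, 6, 11)); after release of (1, 0, 2) the pool is (5, 6, 13)
  run task-5 (needs (4, 4, 13), free (5, 6, 13)); after release of (2, 3, 1) the pool is (7, 9, 14)


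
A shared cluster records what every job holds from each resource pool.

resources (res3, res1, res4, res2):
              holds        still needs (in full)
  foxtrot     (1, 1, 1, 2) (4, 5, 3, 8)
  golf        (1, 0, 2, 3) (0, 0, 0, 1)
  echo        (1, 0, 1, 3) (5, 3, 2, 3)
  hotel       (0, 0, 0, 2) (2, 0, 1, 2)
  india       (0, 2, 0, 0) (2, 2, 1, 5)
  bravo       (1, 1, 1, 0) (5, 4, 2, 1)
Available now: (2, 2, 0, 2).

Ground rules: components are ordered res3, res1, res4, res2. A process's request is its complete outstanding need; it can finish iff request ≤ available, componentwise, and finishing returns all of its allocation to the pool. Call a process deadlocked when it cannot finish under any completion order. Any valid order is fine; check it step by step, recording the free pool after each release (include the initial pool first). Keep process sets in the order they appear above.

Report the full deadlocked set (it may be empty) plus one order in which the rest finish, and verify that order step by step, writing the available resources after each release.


The deadlocked set is foxtrot, echo and bravo.
Key observation: the wall is res3: completing golf, india, hotel brings the pool only to (3, 4, 2, 7), and all the rest need more.
A valid finishing order for the others: golf, india, hotel. Walking it through:
  pool = (2, 2, 0, 2)
  run golf (needs (0, 0, 0, 1), free (2, 2, 0, 2)); after release of (1, 0, 2, 3) the pool is (3, 2, 2, 5)
  run india (needs (2, 2, 1, 5), free (3, 2, 2, 5)); after release of (0, 2, 0, 0) the pool is (3, 4, 2, 5)
  run hotel (needs (2, 0, 1, 2), free (3, 4, 2, 5)); after release of (0, 0, 0, 2) the pool is (3, 4, 2, 7)
The stuck group stays short no matter what:
  blocked: foxtrot wants (4, 5, 3, 8), pool (3, 4, 2, 7) — not enough res3, res1, res4 and res2
  blocked: echo wants (5, 3, 2, 3), pool (3, 4, 2, 7) — not enough res3
  blocked: bravo wants (5, 4, 2, 1), pool (3, 4, 2, 7) — not enough res3


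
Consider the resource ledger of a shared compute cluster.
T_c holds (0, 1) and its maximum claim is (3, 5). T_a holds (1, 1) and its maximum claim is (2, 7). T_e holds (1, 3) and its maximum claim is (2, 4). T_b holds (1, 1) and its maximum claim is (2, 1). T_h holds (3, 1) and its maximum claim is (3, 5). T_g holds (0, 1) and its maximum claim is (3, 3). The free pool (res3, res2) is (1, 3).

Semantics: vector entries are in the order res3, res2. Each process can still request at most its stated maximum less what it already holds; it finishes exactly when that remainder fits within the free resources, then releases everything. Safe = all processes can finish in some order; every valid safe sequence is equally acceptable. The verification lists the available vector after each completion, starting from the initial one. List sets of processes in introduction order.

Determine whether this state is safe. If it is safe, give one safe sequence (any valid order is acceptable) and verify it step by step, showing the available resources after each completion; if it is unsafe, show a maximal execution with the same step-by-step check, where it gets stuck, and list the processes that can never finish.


The state is SAFE; one workable sequence: T_e, T_b, T_h, T_a, T_c, T_g.
Key observation: T_e marks the first exact bind of the order: its need (1, 1) fits the free (1, 3) with zero slack on a requested resource.
Verifying each step:
  pool = (1, 3)
  T_e needs (1, 1) <= (1, 3) -> finishes; pool += (1, 3) = (2, 6)
  T_b needs (1, 0) <= (2, 6) -> finishes; pool += (1, 1) = (3, 7)
  T_h needs (0, 4) <= (3, 7) -> finishes; pool += (3, 1) = (6, 8)
  T_a needs (1, 6) <= (6, 8) -> finishes; pool += (1, 1) = (7, 9)
  T_c needs (3, 4) <= (7, 9) -> finishes; pool += (0, 1) = (7, 10)
  T_g needs (3, 2) <= (7, 10) -> finishes; pool += (0, 1) = (7, 11)


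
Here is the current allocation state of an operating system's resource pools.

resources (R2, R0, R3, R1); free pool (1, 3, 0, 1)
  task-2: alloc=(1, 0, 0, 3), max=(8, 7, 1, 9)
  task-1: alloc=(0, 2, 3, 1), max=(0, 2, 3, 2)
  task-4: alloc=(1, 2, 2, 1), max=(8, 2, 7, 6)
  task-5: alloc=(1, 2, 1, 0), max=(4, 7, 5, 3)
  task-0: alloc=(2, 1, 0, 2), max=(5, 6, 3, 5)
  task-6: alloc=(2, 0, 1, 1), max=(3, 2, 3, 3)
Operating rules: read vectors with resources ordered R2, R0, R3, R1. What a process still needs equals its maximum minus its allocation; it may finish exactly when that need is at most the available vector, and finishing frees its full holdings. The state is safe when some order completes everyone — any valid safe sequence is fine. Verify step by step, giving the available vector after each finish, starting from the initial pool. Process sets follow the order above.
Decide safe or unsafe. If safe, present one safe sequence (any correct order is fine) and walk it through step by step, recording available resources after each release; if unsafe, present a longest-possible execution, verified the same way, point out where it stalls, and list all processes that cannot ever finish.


UNSAFE.
Key observation: the pool after task-1, task-6, task-0, task-5 is (6, 8, 5, 5); every surviving request exceeds it in R2, so progress ends there.
Going as far as possible: task-1, task-6, task-0, task-5; after that, nothing fits. Verifying each step:
  pool = (1, 3, 0, 1)
  task-1: need (0, 0, 0, 1) fits (1, 3, 0, 1); releases (0, 2, 3, 1), pool now (1, 5, 3, 2)
  task-6: need (1, 2, 2, 2) fits (1, 5, 3, 2); releases (2, 0, 1, 1), pool now (3, 5, 4, 3)
  task-0: need (3, 5, 3, 3) fits (3, 5, 4, 3); releases (2, 1, 0, 2), pool now (5, 6, 4, 5)
  task-5: need (3, 5, 4, 3) fits (5, 6, 4, 5); releases (1, 2, 1, 0), pool now (6, 8, 5, 5)
  blocked: task-2 wants (7, 7, 1, 6), pool (6, 8, 5, 5) — not enough R2 and R1
  blocked: task-4 wants (7, 0, 5, 5), pool (6, 8, 5, 5) — not enough R2
Never able to finish: task-2 and task-4.


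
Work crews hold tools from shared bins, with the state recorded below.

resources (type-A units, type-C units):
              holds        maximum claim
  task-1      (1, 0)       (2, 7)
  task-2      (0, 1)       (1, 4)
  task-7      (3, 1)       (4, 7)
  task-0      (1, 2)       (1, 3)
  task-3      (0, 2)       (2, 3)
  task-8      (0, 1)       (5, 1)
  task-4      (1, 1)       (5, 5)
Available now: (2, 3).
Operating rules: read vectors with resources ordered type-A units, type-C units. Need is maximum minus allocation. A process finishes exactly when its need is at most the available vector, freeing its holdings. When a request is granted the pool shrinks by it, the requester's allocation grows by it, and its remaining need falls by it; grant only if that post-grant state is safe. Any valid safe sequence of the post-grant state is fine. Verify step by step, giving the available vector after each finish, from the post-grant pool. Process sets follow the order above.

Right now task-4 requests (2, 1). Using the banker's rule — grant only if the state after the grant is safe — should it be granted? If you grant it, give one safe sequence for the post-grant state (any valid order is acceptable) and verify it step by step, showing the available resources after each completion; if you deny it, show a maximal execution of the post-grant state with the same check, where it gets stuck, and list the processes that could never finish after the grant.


DENY. Granting would leave the state unsafe.
Key observation: after task-0, task-2 the pool peaks at (1, 5), and each blocked process is short somewhere: task-1 on type-C units; task-7 on type-C units; task-3 on type-A units; task-8 on type-A units; task-4 on type-A units.
On the post-grant state, task-0, task-2 is a maximal run — nothing extends it. Step-by-step check:
  pool = (0, 2)
  task-0 needs (0, 1) <= (0, 2) -> finishes; pool += (1, 2) = (1, 4)
  task-2 needs (1, 3) <= (1, 4) -> finishes; pool += (0, 1) = (1, 5)
  task-1 still needs (1, 7) but only (1, 5) is free — short on type-C units
  task-7 still needs (1, 6) but only (1, 5) is free — short on type-C units
  task-3 still needs (2, 1) but only (1, 5) is free — short on type-A units
  task-8 still needs (5, 0) but only (1, 5) is free — short on type-A units
  task-4 still needs (2, 3) but only (1, 5) is free — short on type-A units
Post-grant, the permanently blocked set is task-1, task-7, task-3, task-8 and task-4.


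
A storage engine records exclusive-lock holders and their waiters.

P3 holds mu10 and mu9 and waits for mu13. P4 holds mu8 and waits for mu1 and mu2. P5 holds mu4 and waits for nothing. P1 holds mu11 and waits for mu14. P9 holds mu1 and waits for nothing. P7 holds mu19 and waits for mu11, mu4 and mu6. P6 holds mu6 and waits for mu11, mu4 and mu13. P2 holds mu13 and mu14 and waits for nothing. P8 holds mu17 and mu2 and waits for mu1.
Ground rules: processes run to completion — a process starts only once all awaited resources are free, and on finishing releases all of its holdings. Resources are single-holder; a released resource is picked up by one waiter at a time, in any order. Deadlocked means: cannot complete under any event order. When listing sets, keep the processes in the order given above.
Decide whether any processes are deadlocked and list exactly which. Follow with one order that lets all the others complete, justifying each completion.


The deadlocked set is empty.
Key observation: although several processes wait, no cycle exists — each chain bottoms out at a free runner.
A valid finishing order for the others: P9, P8, P2, P5, P3, P4, P1, P6, P7.
Verifying each step:
  P9 waits on nothing -> runs at once and releases mu1
  P8 waits on mu1 — all released -> runs and releases mu17 and mu2
  P2 waits on nothing -> runs at once and releases mu13 and mu14
  P5 waits on nothing -> runs at once and releases mu4
  P3 waits on mu13 — all released -> runs and releases mu10 and mu9
  P4 waits on mu1 and mu2 — all released -> runs and releases mu8
  P1 waits on mu14 — all released -> runs and releases mu11
  P6 waits on mu11, mu4 and mu13 — all released -> runs and releases mu6
  P7 waits on mu11, mu4 and mu6 — all released -> runs and releases mu19


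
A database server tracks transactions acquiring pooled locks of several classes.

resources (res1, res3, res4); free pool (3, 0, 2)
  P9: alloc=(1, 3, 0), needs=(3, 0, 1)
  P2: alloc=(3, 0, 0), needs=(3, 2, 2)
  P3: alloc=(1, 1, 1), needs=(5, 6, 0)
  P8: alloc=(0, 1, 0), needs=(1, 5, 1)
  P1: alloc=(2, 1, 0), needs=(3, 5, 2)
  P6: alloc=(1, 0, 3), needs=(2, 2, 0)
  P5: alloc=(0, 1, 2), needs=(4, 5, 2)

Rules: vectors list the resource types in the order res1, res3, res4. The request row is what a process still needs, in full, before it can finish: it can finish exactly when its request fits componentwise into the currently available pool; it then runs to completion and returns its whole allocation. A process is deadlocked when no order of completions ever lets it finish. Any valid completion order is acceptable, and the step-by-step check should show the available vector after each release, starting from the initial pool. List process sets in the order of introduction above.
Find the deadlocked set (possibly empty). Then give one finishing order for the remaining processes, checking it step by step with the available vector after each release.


Deadlocked set: P3, P8, P1 and P5.
Key observation: after P9, P2, P6 complete, (8, 3, 5) is the best the pool ever gets, yet each leftover process wants more res3.
The rest can finish in the order P9, P2, P6. Step-by-step check:
  pool = (3, 0, 2)
  P9 needs (3, 0, 1) <= (3, 0, 2) -> finishes; pool += (1, 3, 0) = (4, 3, 2)
  P2 needs (3, 2, 2) <= (4, 3, 2) -> finishes; pool += (3, 0, 0) = (7, 3, 2)
  P6 needs (2, 2, 0) <= (7, 3, 2) -> finishes; pool += (1, 0, 3) = (8, 3, 5)
None of the blocked processes ever fits:
  blocked: P3 wants (5, 6, 0), pool (8, 3, 5) — not enough res3
  blocked: P8 wants (1, 5, 1), pool (8, 3, 5) — not enough res3
  blocked: P1 wants (3, 5, 2), pool (8, 3, 5) — not enough res3
  blocked: P5 wants (4, 5, 2), pool (8, 3, 5) — not enough res3


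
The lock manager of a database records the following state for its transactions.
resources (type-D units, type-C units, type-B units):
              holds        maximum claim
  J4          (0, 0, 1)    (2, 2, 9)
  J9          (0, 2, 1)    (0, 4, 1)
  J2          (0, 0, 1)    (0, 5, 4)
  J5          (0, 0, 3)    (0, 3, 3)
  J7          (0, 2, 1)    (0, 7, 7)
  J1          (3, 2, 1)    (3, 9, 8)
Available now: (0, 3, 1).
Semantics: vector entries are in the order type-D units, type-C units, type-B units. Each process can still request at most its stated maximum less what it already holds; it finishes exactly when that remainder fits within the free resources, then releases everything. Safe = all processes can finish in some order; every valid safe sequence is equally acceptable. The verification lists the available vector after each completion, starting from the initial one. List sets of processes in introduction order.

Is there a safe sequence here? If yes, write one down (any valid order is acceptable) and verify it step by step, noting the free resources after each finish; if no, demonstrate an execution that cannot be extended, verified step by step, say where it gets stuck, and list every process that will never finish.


SAFE. One safe sequence: J5, J9, J2, J7, J1, J4.
Key observation: reading the order forward, J5 is the first process whose need (0, 3, 0) meets the free pool (0, 3, 1) exactly on a resource it requests.
Check, step by step:
  pool = (0, 3, 1)
  J5: need (0, 3, 0) fits (0, 3, 1); releases (0, 0, 3), pool now (0, 3, 4)
  J9: need (0, 2, 0) fits (0, 3, 4); releases (0, 2, 1), pool now (0, 5, 5)
  J2: need (0, 5, 3) fits (0, 5, 5); releases (0, 0, 1), pool now (0, 5, 6)
  J7: need (0, 5, 6) fits (0, 5, 6); releases (0, 2, 1), pool now (0, 7, 7)
  J1: need (0, 7, 7) fits (0, 7, 7); releases (3, 2, 1), pool now (3, 9, 8)
  J4: need (2, 2, 8) fits (3, 9, 8); releases (0, 0, 1), pool now (3, 9, 9)


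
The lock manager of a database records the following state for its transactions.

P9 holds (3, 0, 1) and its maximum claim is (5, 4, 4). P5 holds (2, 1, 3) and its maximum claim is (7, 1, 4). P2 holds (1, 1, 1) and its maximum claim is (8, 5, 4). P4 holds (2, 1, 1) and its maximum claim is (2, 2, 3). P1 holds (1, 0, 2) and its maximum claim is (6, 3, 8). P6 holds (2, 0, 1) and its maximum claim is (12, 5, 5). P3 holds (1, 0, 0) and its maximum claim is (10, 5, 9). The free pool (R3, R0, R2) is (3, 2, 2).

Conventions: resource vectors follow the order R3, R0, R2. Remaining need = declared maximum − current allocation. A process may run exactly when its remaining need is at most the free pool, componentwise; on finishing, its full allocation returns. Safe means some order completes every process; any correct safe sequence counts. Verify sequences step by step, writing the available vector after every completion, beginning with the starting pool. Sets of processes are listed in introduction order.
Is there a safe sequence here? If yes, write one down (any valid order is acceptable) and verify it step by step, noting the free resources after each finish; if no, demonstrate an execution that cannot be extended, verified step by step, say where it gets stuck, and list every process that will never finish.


SAFE. One safe sequence: P4, P5, P2, P9, P1, P6, P3.
Key observation: at P4 the run first touches a limit — (0, 1, 2) against (3, 2, 2), exact on a resource it actually requests.
Step-by-step check:
  pool = (3, 2, 2)
  P4 needs (0, 1, 2) <= (3, 2, 2) -> finishes; pool += (2, 1, 1) = (5, 3, 3)
  P5 needs (5, 0, 1) <= (5, 3, 3) -> finishes; pool += (2, 1, 3) = (7, 4, 6)
  P2 needs (7, 4, 3) <= (7, 4, 6) -> finishes; pool += (1, 1, 1) = (8, 5, 7)
  P9 needs (2, 4, 3) <= (8, 5, 7) -> finishes; pool += (3, 0, 1) = (11, 5, 8)
  P1 needs (5, 3, 6) <= (11, 5, 8) -> finishes; pool += (1, 0, 2) = (12, 5, 10)
  P6 needs (10, 5, 4) <= (12, 5, 10) -> finishes; pool += (2, 0, 1) = (14, 5, 11)
  P3 needs (9, 5, 9) <= (14, 5, 11) -> finishes; pool += (1, 0, 0) = (15, 5, 11)


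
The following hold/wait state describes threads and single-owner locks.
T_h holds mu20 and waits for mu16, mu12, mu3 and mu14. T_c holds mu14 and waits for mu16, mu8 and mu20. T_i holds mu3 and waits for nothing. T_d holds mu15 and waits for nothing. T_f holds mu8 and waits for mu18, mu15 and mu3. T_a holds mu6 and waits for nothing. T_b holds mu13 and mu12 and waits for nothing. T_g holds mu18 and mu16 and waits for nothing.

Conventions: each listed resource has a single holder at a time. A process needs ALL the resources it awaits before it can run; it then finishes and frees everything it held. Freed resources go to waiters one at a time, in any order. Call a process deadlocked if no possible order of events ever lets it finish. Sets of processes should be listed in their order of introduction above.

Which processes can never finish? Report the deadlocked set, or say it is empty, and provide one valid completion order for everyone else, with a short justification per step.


The deadlocked set is T_h and T_c.
Key observation: nobody on the ring T_h -> T_c -> T_h can start until another member finishes, which never happens; no other process is dragged down with it.
A valid finishing order for the others: T_g, T_d, T_b, T_i, T_a, T_f.
Verifying each step:
  T_g waits on nothing -> runs at once and releases mu18 and mu16
  T_d waits on nothing -> runs at once and releases mu15
  T_b waits on nothing -> runs at once and releases mu13 and mu12
  T_i waits on nothing -> runs at once and releases mu3
  T_a waits on nothing -> runs at once and releases mu6
  run T_f (all its waits — mu18, mu15 and mu3 — are resolved); releases mu8


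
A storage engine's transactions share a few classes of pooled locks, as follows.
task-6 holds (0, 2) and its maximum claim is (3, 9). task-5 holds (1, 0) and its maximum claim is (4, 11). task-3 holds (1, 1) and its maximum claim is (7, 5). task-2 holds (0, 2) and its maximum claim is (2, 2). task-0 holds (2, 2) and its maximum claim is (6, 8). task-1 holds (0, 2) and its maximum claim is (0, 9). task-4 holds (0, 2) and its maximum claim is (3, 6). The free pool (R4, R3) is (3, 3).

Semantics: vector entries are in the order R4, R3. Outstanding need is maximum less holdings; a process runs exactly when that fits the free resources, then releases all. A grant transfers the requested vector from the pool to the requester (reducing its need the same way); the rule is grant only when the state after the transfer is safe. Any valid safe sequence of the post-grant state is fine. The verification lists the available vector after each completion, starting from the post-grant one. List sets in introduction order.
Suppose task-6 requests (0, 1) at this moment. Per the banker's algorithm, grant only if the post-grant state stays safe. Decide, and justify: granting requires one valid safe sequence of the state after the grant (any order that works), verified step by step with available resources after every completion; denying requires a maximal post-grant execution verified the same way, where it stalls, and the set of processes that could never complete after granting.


GRANT — the state after the grant stays safe, e.g. via task-2, task-4, task-6, task-1, task-5, task-0, task-3.
Key observation: with (3, 2) left after the transfer, task-2 can run at once — the state stays safe.
Step-by-step check of the post-grant state:
  pool = (3, 2)
  run task-2 (needs (2, 0), free (3, 2)); after release of (0, 2) the pool is (3, 4)
  run task-4 (needs (3, 4), free (3, 4)); after release of (0, 2) the pool is (3, 6)
  run task-6 (needs (3, 6), free (3, 6)); after release of (0, 3) the pool is (3, 9)
  run task-1 (needs (0, 7), free (3, 9)); after release of (0, 2) the pool is (3, 11)
  run task-5 (needs (3, 11), free (3, 11)); after release of (1, 0) the pool is (4, 11)
  run task-0 (needs (4, 6), free (4, 11)); after release of (2, 2) the pool is (6, 13)
  run task-3 (needs (6, 4), free (6, 13)); after release of (1, 1) the pool is (7, 14)


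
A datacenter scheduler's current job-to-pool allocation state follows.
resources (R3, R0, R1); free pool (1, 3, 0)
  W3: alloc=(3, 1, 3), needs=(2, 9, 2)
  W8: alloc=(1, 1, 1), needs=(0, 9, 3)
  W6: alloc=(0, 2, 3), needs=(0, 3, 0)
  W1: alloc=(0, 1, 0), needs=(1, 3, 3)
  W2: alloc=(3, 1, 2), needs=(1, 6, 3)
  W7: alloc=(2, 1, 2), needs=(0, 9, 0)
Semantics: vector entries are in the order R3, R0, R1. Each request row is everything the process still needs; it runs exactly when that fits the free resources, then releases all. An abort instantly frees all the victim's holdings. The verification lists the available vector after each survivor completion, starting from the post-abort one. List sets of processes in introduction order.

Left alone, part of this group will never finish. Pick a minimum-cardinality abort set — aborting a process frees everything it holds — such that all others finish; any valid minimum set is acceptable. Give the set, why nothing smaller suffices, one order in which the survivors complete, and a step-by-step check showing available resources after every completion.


Minimum abort set: W8 and W7.
Key observation: W3 could never have finished before the abort; with (3, 2, 3) returned by W8 and W7, it fits at step 4.
No one abort is enough; case by case: W3 alone leaves W8 blocked (short on R0); W8 alone leaves W3 blocked (short on R0); W6 alone leaves W3 blocked (short on R0); W1 alone leaves W3 blocked (short on R0); W2 alone leaves W3 blocked (short on R0); W7 alone leaves W3 blocked (short on R0).
Survivors finish in the order: W6, W2, W1, W3. Verifying each step (pool after the aborts first):
  pool = (4, 5, 3)
  W6: need (0, 3, 0) fits (4, 5, 3); releases (0, 2, 3), pool now (4, 7, 6)
  W2: need (1, 6, 3) fits (4, 7, 6); releases (3, 1, 2), pool now (7, 8, 8)
  W1: need (1, 3, 3) fits (7, 8, 8); releases (0, 1, 0), pool now (7, 9, 8)
  W3: need (2, 9, 2) fits (7, 9, 8); releases (3, 1, 3), pool now (10, 10, 11)


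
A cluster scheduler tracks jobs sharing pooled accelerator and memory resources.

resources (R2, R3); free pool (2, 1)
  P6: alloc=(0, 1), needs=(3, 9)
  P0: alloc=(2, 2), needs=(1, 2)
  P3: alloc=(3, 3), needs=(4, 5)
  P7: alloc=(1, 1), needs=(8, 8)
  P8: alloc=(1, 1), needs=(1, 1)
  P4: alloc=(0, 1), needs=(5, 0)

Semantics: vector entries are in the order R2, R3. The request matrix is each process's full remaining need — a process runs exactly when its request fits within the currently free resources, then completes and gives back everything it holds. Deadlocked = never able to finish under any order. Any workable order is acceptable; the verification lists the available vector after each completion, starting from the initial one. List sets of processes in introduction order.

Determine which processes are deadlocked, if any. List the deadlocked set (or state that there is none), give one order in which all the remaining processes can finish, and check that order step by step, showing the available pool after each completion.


Nothing here is deadlocked.
Key observation: the pool covers P8 at once, and every later process fits after earlier releases.
The rest can finish in the order P8, P0, P4, P3, P7, P6. Walking it through:
  pool = (2, 1)
  run P8 (needs (1, 1), free (2, 1)); after release of (1, 1) the pool is (3, 2)
  run P0 (needs (1, 2), free (3, 2)); after release of (2, 2) the pool is (5, 4)
  run P4 (needs (5, 0), free (5, 4)); after release of (0, 1) the pool is (5, 5)
  run P3 (needs (4, 5), free (5, 5)); after release of (3, 3) the pool is (8, 8)
  run P7 (needs (8, 8), free (8, 8)); after release of (1, 1) the pool is (9, 9)
  run P6 (needs (3, 9), free (9, 9)); after release of (0, 1) the pool is (9, 10)
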